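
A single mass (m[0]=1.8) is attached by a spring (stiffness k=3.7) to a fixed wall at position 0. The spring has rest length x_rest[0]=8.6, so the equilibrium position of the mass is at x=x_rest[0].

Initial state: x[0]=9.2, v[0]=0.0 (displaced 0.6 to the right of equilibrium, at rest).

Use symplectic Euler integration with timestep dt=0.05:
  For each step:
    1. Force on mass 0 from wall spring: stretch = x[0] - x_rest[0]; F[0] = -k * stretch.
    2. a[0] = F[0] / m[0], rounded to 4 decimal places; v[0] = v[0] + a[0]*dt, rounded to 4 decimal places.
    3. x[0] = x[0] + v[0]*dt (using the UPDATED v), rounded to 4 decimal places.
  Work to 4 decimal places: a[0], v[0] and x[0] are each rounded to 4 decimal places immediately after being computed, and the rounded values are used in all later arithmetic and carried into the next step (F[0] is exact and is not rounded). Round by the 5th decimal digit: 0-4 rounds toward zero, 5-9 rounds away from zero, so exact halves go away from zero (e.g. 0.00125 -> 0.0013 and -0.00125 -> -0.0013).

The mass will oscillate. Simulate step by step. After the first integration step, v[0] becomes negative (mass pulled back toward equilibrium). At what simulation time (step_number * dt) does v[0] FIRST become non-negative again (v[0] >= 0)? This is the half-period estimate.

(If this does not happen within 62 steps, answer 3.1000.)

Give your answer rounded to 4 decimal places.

Answer: 2.2000

Derivation:
Step 0: x=[9.2000] v=[0.0000]
Step 1: x=[9.1969] v=[-0.0617]
Step 2: x=[9.1907] v=[-0.1231]
Step 3: x=[9.1815] v=[-0.1838]
Step 4: x=[9.1693] v=[-0.2436]
Step 5: x=[9.1542] v=[-0.3021]
Step 6: x=[9.1362] v=[-0.3591]
Step 7: x=[9.1155] v=[-0.4142]
Step 8: x=[9.0921] v=[-0.4672]
Step 9: x=[9.0662] v=[-0.5178]
Step 10: x=[9.0379] v=[-0.5657]
Step 11: x=[9.0074] v=[-0.6107]
Step 12: x=[8.9748] v=[-0.6526]
Step 13: x=[8.9402] v=[-0.6911]
Step 14: x=[8.9039] v=[-0.7261]
Step 15: x=[8.8660] v=[-0.7573]
Step 16: x=[8.8268] v=[-0.7846]
Step 17: x=[8.7864] v=[-0.8079]
Step 18: x=[8.7450] v=[-0.8271]
Step 19: x=[8.7029] v=[-0.8420]
Step 20: x=[8.6603] v=[-0.8526]
Step 21: x=[8.6174] v=[-0.8588]
Step 22: x=[8.5744] v=[-0.8606]
Step 23: x=[8.5315] v=[-0.8580]
Step 24: x=[8.4890] v=[-0.8510]
Step 25: x=[8.4470] v=[-0.8396]
Step 26: x=[8.4058] v=[-0.8239]
Step 27: x=[8.3656] v=[-0.8039]
Step 28: x=[8.3266] v=[-0.7798]
Step 29: x=[8.2890] v=[-0.7517]
Step 30: x=[8.2530] v=[-0.7197]
Step 31: x=[8.2188] v=[-0.6840]
Step 32: x=[8.1866] v=[-0.6448]
Step 33: x=[8.1565] v=[-0.6023]
Step 34: x=[8.1287] v=[-0.5567]
Step 35: x=[8.1033] v=[-0.5083]
Step 36: x=[8.0804] v=[-0.4573]
Step 37: x=[8.0602] v=[-0.4039]
Step 38: x=[8.0428] v=[-0.3484]
Step 39: x=[8.0282] v=[-0.2911]
Step 40: x=[8.0166] v=[-0.2323]
Step 41: x=[8.0080] v=[-0.1723]
Step 42: x=[8.0024] v=[-0.1115]
Step 43: x=[7.9999] v=[-0.0501]
Step 44: x=[8.0005] v=[0.0116]
First v>=0 after going negative at step 44, time=2.2000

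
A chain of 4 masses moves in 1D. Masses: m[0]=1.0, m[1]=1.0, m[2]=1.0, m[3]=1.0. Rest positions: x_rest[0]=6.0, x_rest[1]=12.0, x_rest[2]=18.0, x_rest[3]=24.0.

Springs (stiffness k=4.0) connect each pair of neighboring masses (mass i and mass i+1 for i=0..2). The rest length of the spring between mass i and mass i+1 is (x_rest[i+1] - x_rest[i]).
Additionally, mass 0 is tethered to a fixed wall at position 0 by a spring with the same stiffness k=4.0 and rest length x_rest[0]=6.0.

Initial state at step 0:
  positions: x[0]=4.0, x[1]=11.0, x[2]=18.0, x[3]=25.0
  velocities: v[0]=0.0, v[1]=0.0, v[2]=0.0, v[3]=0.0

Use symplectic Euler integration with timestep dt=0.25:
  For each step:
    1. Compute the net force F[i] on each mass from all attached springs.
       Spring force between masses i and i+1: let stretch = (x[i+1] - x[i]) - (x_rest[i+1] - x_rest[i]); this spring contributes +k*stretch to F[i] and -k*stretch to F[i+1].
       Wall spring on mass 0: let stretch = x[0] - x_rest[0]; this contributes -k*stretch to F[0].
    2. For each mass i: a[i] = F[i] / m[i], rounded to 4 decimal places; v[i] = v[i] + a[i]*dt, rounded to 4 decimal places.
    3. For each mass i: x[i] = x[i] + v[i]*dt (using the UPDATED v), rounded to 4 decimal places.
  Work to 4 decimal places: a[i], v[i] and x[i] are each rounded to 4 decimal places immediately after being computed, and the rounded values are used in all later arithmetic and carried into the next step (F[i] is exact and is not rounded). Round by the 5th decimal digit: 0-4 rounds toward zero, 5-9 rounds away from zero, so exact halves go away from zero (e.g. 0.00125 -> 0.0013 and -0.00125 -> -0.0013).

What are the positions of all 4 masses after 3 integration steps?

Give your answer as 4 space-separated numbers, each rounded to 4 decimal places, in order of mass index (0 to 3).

Step 0: x=[4.0000 11.0000 18.0000 25.0000] v=[0.0000 0.0000 0.0000 0.0000]
Step 1: x=[4.7500 11.0000 18.0000 24.7500] v=[3.0000 0.0000 0.0000 -1.0000]
Step 2: x=[5.8750 11.1875 17.9375 24.3125] v=[4.5000 0.7500 -0.2500 -1.7500]
Step 3: x=[6.8594 11.7344 17.7813 23.7813] v=[3.9375 2.1875 -0.6250 -2.1250]

Answer: 6.8594 11.7344 17.7813 23.7813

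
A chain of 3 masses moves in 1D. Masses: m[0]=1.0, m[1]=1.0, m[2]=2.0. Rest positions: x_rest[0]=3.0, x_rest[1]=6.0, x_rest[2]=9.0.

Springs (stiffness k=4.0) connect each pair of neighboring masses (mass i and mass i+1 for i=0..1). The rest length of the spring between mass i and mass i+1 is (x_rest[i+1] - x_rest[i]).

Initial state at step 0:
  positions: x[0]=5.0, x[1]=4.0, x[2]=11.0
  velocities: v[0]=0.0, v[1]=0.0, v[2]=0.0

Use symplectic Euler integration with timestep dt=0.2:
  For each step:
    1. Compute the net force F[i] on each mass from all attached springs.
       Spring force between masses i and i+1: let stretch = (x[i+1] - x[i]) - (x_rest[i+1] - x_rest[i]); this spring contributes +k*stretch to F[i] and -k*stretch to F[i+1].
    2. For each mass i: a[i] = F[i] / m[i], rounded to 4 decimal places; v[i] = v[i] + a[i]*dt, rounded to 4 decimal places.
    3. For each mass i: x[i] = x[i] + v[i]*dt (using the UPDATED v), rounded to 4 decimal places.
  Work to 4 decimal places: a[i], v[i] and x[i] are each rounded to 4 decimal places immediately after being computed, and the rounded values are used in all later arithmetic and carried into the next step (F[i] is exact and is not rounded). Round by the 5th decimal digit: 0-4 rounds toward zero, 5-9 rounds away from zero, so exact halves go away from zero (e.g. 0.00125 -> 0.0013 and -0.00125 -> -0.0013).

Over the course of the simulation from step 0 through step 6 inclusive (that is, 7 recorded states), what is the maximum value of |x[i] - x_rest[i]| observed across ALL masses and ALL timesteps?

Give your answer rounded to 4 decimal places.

Answer: 3.9899

Derivation:
Step 0: x=[5.0000 4.0000 11.0000] v=[0.0000 0.0000 0.0000]
Step 1: x=[4.3600 5.2800 10.6800] v=[-3.2000 6.4000 -1.6000]
Step 2: x=[3.3872 7.2768 10.1680] v=[-4.8640 9.9840 -2.5600]
Step 3: x=[2.5567 9.1139 9.6647] v=[-4.1523 9.1853 -2.5165]
Step 4: x=[2.2954 9.9899 9.3573] v=[-1.3065 4.3802 -1.5368]
Step 5: x=[2.7852 9.5336 9.3405] v=[2.4491 -2.2815 -0.0838]
Step 6: x=[3.8748 7.9667 9.5792] v=[5.4478 -7.8347 1.1934]
Max displacement = 3.9899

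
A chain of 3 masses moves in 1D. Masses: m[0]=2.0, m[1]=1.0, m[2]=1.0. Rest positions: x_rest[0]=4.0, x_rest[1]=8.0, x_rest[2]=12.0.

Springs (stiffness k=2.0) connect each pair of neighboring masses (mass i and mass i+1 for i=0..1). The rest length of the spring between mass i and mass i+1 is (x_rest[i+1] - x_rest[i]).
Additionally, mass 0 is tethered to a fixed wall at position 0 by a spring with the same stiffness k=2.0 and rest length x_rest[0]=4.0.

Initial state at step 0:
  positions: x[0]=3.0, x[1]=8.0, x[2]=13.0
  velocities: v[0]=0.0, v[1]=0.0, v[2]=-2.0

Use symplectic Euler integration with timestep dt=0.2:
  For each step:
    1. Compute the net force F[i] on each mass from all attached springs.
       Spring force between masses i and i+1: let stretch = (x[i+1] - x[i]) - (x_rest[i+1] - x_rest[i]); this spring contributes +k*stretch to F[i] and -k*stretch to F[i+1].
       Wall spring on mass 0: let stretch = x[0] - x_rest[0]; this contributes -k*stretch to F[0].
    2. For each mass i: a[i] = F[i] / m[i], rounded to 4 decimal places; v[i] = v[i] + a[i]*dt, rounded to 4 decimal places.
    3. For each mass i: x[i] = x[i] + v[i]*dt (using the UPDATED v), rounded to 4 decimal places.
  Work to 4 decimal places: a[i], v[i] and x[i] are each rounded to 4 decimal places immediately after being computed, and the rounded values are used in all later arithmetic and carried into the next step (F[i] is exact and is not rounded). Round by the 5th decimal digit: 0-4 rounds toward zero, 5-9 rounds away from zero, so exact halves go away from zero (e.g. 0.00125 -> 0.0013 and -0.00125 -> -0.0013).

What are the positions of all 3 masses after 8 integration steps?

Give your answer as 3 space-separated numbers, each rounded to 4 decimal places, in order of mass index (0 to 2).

Step 0: x=[3.0000 8.0000 13.0000] v=[0.0000 0.0000 -2.0000]
Step 1: x=[3.0800 8.0000 12.5200] v=[0.4000 0.0000 -2.4000]
Step 2: x=[3.2336 7.9680 11.9984] v=[0.7680 -0.1600 -2.6080]
Step 3: x=[3.4472 7.8797 11.4744] v=[1.0682 -0.4416 -2.6202]
Step 4: x=[3.7003 7.7244 10.9828] v=[1.2653 -0.7767 -2.4581]
Step 5: x=[3.9663 7.5078 10.5505] v=[1.3301 -1.0830 -2.1615]
Step 6: x=[4.2153 7.2513 10.1948] v=[1.2451 -1.2825 -1.7786]
Step 7: x=[4.4171 6.9874 9.9236] v=[1.0092 -1.3195 -1.3560]
Step 8: x=[4.5451 6.7528 9.7375] v=[0.6398 -1.1731 -0.9305]

Answer: 4.5451 6.7528 9.7375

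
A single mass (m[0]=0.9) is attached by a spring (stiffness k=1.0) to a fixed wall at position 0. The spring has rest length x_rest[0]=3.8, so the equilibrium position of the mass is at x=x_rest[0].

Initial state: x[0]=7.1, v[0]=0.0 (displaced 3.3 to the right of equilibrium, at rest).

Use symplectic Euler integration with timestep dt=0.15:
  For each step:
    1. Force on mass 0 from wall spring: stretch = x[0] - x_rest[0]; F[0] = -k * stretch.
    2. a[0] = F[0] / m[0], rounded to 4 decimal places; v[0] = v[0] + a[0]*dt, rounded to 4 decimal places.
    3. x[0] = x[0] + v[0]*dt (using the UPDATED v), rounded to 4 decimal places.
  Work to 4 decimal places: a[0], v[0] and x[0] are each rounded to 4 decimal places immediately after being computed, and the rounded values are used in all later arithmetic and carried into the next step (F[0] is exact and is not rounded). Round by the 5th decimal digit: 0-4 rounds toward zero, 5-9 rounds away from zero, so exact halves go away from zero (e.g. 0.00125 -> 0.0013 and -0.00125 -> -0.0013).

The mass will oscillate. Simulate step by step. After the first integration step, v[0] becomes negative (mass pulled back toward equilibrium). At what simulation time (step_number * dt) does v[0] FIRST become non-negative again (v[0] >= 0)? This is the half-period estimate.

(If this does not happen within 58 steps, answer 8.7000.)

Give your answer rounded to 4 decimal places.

Step 0: x=[7.1000] v=[0.0000]
Step 1: x=[7.0175] v=[-0.5500]
Step 2: x=[6.8546] v=[-1.0863]
Step 3: x=[6.6153] v=[-1.5954]
Step 4: x=[6.3056] v=[-2.0646]
Step 5: x=[5.9333] v=[-2.4822]
Step 6: x=[5.5076] v=[-2.8377]
Step 7: x=[5.0393] v=[-3.1223]
Step 8: x=[4.5400] v=[-3.3289]
Step 9: x=[4.0222] v=[-3.4522]
Step 10: x=[3.4988] v=[-3.4892]
Step 11: x=[2.9830] v=[-3.4390]
Step 12: x=[2.4876] v=[-3.3028]
Step 13: x=[2.0250] v=[-3.0841]
Step 14: x=[1.6068] v=[-2.7883]
Step 15: x=[1.2434] v=[-2.4228]
Step 16: x=[0.9439] v=[-1.9967]
Step 17: x=[0.7158] v=[-1.5207]
Step 18: x=[0.5648] v=[-1.0067]
Step 19: x=[0.4947] v=[-0.4675]
Step 20: x=[0.5072] v=[0.0834]
First v>=0 after going negative at step 20, time=3.0000

Answer: 3.0000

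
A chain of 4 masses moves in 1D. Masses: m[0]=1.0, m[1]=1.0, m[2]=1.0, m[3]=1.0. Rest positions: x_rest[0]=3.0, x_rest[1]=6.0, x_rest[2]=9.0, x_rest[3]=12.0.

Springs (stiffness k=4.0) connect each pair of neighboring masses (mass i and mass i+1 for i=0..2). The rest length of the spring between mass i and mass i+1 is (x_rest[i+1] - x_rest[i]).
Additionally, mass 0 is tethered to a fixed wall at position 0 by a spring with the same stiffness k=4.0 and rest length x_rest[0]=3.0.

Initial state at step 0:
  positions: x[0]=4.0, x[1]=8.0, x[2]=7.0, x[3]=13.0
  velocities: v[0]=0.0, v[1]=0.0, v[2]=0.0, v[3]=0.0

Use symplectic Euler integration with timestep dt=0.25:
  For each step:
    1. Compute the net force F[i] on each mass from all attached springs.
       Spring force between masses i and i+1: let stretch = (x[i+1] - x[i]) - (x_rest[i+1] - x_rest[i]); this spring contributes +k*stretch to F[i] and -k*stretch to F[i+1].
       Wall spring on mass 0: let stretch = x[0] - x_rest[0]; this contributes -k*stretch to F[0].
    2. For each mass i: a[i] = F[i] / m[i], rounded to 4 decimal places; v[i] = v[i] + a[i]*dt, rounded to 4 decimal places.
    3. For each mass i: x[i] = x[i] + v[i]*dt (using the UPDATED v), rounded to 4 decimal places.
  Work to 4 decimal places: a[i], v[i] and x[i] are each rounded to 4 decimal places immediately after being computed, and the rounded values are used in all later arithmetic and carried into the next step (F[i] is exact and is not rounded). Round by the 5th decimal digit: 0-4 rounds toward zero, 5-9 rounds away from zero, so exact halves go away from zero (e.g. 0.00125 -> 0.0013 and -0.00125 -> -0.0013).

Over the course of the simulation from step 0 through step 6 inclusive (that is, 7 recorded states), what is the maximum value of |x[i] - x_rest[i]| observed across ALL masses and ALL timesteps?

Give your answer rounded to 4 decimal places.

Answer: 2.7344

Derivation:
Step 0: x=[4.0000 8.0000 7.0000 13.0000] v=[0.0000 0.0000 0.0000 0.0000]
Step 1: x=[4.0000 6.7500 8.7500 12.2500] v=[0.0000 -5.0000 7.0000 -3.0000]
Step 2: x=[3.6875 5.3125 10.8750 11.3750] v=[-1.2500 -5.7500 8.5000 -3.5000]
Step 3: x=[2.8594 4.8594 11.7344 11.1250] v=[-3.3125 -1.8125 3.4375 -1.0000]
Step 4: x=[1.8164 5.6250 10.7227 11.7774] v=[-4.1719 3.0625 -4.0469 2.6094]
Step 5: x=[1.2715 6.7129 8.7002 12.9161] v=[-2.1797 4.3516 -8.0899 4.5547]
Step 6: x=[1.7691 6.9373 7.2349 13.7508] v=[1.9902 0.8975 -5.8613 3.3388]
Max displacement = 2.7344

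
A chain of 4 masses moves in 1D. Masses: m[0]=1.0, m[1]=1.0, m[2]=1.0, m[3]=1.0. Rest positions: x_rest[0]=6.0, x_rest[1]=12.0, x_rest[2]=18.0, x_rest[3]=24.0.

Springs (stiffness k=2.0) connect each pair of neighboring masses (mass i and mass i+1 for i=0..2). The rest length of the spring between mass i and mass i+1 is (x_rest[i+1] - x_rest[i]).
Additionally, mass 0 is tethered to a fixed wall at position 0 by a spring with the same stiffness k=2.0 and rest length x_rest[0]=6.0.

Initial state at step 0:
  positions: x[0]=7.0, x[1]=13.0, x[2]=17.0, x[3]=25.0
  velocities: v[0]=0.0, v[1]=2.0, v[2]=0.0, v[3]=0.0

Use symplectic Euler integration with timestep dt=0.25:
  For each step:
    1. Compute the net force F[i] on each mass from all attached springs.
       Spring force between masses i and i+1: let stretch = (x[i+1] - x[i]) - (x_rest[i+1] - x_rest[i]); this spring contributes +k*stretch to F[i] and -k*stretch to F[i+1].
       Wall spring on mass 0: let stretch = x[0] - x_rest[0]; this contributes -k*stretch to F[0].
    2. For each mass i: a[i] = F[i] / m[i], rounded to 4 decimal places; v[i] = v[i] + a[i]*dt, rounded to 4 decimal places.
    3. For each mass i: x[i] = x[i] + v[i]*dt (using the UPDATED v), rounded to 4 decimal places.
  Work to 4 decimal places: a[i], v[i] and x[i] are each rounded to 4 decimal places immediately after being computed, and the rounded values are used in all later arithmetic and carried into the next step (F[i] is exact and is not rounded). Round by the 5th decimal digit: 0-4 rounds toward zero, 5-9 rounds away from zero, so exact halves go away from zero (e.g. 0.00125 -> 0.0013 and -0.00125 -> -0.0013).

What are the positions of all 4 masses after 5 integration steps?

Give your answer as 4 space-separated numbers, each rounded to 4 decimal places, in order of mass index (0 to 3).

Answer: 6.1226 12.6930 20.4178 23.7900

Derivation:
Step 0: x=[7.0000 13.0000 17.0000 25.0000] v=[0.0000 2.0000 0.0000 0.0000]
Step 1: x=[6.8750 13.2500 17.5000 24.7500] v=[-0.5000 1.0000 2.0000 -1.0000]
Step 2: x=[6.6875 13.2344 18.3750 24.3438] v=[-0.7500 -0.0625 3.5000 -1.6250]
Step 3: x=[6.4824 13.0430 19.3535 23.9415] v=[-0.8203 -0.7657 3.9141 -1.6094]
Step 4: x=[6.2871 12.8203 20.1167 23.7157] v=[-0.7812 -0.8908 3.0529 -0.9034]
Step 5: x=[6.1226 12.6930 20.4178 23.7900] v=[-0.6582 -0.5092 1.2042 0.2971]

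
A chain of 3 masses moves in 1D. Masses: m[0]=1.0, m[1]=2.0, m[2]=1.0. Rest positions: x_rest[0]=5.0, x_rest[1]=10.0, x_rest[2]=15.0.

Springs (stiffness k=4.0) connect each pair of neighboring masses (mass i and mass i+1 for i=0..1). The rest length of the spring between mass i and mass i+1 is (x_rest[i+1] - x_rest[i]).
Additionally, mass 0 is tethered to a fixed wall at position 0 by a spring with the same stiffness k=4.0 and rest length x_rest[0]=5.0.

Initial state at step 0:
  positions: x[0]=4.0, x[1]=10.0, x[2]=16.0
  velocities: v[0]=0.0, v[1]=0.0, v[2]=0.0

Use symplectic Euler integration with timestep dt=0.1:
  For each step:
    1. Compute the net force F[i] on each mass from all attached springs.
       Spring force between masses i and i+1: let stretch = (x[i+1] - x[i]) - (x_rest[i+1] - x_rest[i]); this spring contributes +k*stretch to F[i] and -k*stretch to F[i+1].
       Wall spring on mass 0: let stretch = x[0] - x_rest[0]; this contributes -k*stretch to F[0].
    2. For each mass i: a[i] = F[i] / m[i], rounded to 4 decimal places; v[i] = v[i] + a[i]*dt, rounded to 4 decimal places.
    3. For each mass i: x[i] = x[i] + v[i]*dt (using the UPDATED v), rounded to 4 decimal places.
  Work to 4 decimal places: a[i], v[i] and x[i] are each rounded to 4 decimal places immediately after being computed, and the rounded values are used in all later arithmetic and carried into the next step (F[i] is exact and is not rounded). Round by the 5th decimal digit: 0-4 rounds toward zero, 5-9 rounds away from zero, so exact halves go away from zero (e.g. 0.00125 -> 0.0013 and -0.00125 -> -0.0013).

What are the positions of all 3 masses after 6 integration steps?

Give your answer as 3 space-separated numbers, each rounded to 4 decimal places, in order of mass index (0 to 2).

Answer: 5.2756 10.0459 15.2692

Derivation:
Step 0: x=[4.0000 10.0000 16.0000] v=[0.0000 0.0000 0.0000]
Step 1: x=[4.0800 10.0000 15.9600] v=[0.8000 0.0000 -0.4000]
Step 2: x=[4.2336 10.0008 15.8816] v=[1.5360 0.0080 -0.7840]
Step 3: x=[4.4485 10.0039 15.7680] v=[2.1494 0.0307 -1.1363]
Step 4: x=[4.7077 10.0111 15.6238] v=[2.5922 0.0724 -1.4419]
Step 5: x=[4.9908 10.0245 15.4551] v=[2.8305 0.1343 -1.6870]
Step 6: x=[5.2756 10.0459 15.2692] v=[2.8477 0.2137 -1.8592]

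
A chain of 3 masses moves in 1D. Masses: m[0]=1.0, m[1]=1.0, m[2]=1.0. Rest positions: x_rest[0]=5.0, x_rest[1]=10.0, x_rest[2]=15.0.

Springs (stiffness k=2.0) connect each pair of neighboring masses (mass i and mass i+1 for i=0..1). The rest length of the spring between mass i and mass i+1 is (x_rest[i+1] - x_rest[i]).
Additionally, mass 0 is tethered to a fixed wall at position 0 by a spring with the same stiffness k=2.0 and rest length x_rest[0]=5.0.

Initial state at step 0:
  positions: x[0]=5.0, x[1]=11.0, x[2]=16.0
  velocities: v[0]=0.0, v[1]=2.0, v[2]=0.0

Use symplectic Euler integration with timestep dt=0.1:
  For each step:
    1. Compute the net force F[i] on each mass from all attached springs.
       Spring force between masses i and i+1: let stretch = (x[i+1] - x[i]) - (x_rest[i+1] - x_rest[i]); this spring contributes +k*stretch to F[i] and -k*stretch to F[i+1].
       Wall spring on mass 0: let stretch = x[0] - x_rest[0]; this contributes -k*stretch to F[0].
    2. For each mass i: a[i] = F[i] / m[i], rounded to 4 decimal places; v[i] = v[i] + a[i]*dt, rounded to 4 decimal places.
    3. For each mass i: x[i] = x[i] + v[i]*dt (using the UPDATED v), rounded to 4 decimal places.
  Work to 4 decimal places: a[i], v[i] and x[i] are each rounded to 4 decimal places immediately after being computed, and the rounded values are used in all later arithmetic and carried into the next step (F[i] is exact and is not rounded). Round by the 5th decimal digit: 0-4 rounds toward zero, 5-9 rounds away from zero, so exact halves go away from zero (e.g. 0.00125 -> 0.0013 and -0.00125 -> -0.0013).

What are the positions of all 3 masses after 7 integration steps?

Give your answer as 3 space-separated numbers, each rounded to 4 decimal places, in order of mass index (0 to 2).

Step 0: x=[5.0000 11.0000 16.0000] v=[0.0000 2.0000 0.0000]
Step 1: x=[5.0200 11.1800 16.0000] v=[0.2000 1.8000 0.0000]
Step 2: x=[5.0628 11.3332 16.0036] v=[0.4280 1.5320 0.0360]
Step 3: x=[5.1298 11.4544 16.0138] v=[0.6695 1.2120 0.1019]
Step 4: x=[5.2207 11.5403 16.0328] v=[0.9085 0.8590 0.1900]
Step 5: x=[5.3335 11.5897 16.0620] v=[1.1283 0.4936 0.2915]
Step 6: x=[5.4648 11.6034 16.1017] v=[1.3128 0.1368 0.3970]
Step 7: x=[5.6096 11.5843 16.1514] v=[1.4476 -0.1913 0.4973]

Answer: 5.6096 11.5843 16.1514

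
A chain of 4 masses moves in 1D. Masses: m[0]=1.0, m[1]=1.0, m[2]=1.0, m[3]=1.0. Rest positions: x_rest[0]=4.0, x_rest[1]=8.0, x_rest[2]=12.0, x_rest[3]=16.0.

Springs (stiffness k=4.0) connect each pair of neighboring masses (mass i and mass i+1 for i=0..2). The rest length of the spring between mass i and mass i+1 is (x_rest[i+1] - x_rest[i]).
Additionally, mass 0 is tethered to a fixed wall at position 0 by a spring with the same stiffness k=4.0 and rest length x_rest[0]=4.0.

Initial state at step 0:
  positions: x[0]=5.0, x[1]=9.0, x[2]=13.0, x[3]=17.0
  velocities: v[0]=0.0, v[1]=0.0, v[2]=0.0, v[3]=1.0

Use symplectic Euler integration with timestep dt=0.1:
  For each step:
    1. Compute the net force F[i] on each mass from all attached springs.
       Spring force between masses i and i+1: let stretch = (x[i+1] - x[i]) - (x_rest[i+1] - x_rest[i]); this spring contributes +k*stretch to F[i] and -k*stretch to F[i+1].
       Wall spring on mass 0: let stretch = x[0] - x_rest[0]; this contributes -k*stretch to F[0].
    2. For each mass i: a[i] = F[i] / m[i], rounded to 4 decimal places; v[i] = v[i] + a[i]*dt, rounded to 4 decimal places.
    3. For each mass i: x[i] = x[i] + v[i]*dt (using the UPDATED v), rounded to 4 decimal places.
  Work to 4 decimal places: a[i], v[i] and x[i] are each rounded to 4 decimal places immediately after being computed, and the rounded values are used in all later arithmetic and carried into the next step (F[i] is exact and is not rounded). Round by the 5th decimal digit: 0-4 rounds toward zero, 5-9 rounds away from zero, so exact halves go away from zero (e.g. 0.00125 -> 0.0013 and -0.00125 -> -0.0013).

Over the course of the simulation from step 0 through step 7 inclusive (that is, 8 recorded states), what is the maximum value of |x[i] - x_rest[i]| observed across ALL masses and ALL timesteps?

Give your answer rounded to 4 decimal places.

Step 0: x=[5.0000 9.0000 13.0000 17.0000] v=[0.0000 0.0000 0.0000 1.0000]
Step 1: x=[4.9600 9.0000 13.0000 17.1000] v=[-0.4000 0.0000 0.0000 1.0000]
Step 2: x=[4.8832 8.9984 13.0040 17.1960] v=[-0.7680 -0.0160 0.0400 0.9600]
Step 3: x=[4.7757 8.9924 13.0155 17.2843] v=[-1.0752 -0.0598 0.1146 0.8832]
Step 4: x=[4.6458 8.9787 13.0368 17.3619] v=[-1.2988 -0.1372 0.2129 0.7757]
Step 5: x=[4.5034 8.9540 13.0688 17.4265] v=[-1.4240 -0.2471 0.3197 0.6457]
Step 6: x=[4.3589 8.9159 13.1105 17.4768] v=[-1.4451 -0.3814 0.4169 0.5026]
Step 7: x=[4.2223 8.8633 13.1591 17.5124] v=[-1.3659 -0.5264 0.4856 0.3561]
Max displacement = 1.5124

Answer: 1.5124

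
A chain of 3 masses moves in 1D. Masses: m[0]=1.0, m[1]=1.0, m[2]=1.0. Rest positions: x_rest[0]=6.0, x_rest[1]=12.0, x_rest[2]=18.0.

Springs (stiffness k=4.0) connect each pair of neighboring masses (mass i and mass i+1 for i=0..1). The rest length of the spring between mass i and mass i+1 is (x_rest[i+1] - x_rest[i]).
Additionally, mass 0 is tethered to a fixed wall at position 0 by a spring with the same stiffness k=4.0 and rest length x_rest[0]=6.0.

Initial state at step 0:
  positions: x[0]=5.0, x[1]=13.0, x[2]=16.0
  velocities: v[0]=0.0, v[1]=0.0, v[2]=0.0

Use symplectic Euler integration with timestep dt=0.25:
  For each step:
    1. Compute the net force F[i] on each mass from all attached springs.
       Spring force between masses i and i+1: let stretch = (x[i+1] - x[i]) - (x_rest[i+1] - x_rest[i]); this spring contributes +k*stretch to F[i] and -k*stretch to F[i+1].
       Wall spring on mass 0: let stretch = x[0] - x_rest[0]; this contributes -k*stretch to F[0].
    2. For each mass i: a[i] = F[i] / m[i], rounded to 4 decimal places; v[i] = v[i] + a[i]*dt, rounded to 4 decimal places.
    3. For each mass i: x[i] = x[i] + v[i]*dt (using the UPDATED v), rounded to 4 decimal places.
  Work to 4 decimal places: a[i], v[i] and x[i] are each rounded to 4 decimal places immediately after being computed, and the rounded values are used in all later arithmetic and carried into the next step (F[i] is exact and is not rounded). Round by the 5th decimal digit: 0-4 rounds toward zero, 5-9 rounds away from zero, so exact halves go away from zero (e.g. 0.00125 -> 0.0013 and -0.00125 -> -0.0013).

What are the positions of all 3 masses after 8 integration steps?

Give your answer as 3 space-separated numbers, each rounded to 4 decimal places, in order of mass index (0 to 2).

Step 0: x=[5.0000 13.0000 16.0000] v=[0.0000 0.0000 0.0000]
Step 1: x=[5.7500 11.7500 16.7500] v=[3.0000 -5.0000 3.0000]
Step 2: x=[6.5625 10.2500 17.7500] v=[3.2500 -6.0000 4.0000]
Step 3: x=[6.6563 9.7031 18.3750] v=[0.3750 -2.1875 2.5000]
Step 4: x=[5.8477 10.5625 18.3320] v=[-3.2345 3.4376 -0.1719]
Step 5: x=[4.7559 12.1856 17.8467] v=[-4.3674 6.4923 -1.9414]
Step 6: x=[4.3325 13.3665 17.4461] v=[-1.6936 4.7237 -1.6025]
Step 7: x=[5.0845 13.3088 17.5256] v=[3.0079 -0.2307 0.3179]
Step 8: x=[6.6214 12.2493 18.0509] v=[6.1477 -4.2382 2.1011]

Answer: 6.6214 12.2493 18.0509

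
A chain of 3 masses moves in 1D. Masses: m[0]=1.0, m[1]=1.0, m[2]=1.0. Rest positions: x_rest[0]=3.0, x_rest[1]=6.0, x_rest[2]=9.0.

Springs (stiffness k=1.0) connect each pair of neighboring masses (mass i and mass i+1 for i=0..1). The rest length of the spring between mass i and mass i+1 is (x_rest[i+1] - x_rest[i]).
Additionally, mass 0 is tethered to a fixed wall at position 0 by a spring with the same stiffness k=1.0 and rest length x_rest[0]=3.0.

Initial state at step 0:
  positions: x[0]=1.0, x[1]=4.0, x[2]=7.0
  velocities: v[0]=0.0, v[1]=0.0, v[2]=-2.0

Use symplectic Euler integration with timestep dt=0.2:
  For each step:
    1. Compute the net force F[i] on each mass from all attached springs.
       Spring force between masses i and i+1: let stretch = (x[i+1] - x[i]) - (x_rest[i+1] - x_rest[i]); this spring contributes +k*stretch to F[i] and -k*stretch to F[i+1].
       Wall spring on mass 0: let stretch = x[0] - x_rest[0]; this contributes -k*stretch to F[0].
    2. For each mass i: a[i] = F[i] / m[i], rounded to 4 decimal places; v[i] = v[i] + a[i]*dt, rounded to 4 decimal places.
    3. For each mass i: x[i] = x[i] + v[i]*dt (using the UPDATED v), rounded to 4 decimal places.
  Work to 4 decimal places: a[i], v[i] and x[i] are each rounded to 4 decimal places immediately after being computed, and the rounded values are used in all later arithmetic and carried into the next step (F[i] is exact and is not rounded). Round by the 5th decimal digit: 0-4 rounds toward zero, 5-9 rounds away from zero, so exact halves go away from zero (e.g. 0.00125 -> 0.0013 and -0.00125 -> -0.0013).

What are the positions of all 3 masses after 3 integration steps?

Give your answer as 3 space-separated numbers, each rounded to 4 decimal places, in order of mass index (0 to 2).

Answer: 1.4480 3.9534 5.8628

Derivation:
Step 0: x=[1.0000 4.0000 7.0000] v=[0.0000 0.0000 -2.0000]
Step 1: x=[1.0800 4.0000 6.6000] v=[0.4000 0.0000 -2.0000]
Step 2: x=[1.2336 3.9872 6.2160] v=[0.7680 -0.0640 -1.9200]
Step 3: x=[1.4480 3.9534 5.8628] v=[1.0720 -0.1690 -1.7658]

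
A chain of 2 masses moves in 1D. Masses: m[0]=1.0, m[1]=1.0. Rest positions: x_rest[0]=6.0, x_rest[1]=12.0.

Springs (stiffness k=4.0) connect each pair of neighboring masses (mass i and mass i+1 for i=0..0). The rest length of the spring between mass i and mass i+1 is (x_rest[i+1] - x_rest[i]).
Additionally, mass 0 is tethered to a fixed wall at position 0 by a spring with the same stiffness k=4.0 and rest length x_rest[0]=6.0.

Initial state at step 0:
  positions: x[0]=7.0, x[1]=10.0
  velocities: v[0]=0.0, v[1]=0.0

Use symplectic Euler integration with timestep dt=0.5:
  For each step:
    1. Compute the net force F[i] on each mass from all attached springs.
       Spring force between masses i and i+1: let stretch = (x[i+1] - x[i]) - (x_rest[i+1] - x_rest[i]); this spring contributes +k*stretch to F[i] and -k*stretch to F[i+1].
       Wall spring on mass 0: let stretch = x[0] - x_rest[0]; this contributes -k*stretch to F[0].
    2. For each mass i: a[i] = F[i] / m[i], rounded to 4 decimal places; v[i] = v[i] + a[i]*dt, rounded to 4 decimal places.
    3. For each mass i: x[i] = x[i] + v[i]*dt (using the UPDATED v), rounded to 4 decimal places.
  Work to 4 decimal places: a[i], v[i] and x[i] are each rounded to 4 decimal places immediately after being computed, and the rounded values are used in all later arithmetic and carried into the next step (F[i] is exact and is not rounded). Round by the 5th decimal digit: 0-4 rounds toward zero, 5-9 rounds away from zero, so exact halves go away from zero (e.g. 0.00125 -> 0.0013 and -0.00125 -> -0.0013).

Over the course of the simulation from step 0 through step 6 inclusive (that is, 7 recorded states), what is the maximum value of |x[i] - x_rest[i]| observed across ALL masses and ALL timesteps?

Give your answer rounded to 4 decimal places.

Answer: 3.0000

Derivation:
Step 0: x=[7.0000 10.0000] v=[0.0000 0.0000]
Step 1: x=[3.0000 13.0000] v=[-8.0000 6.0000]
Step 2: x=[6.0000 12.0000] v=[6.0000 -2.0000]
Step 3: x=[9.0000 11.0000] v=[6.0000 -2.0000]
Step 4: x=[5.0000 14.0000] v=[-8.0000 6.0000]
Step 5: x=[5.0000 14.0000] v=[0.0000 0.0000]
Step 6: x=[9.0000 11.0000] v=[8.0000 -6.0000]
Max displacement = 3.0000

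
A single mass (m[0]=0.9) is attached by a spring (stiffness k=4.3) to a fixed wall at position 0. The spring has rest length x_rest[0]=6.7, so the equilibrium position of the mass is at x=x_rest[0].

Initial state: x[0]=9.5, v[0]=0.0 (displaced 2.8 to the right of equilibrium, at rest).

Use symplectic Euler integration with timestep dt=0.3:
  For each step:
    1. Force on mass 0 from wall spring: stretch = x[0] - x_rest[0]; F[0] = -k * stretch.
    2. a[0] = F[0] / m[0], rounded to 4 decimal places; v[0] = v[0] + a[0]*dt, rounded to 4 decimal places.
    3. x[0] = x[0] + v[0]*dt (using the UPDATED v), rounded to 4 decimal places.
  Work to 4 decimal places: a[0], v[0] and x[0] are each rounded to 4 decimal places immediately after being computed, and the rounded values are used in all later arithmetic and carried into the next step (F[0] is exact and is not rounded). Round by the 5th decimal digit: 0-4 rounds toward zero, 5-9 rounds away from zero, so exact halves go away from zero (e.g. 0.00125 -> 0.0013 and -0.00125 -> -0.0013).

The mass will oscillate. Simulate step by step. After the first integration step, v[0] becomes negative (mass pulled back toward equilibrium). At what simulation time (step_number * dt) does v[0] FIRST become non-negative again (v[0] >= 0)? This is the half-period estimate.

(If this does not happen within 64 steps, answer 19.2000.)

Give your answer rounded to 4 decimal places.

Step 0: x=[9.5000] v=[0.0000]
Step 1: x=[8.2960] v=[-4.0133]
Step 2: x=[6.4057] v=[-6.3009]
Step 3: x=[4.6420] v=[-5.8791]
Step 4: x=[3.7632] v=[-2.9293]
Step 5: x=[4.1472] v=[1.2801]
First v>=0 after going negative at step 5, time=1.5000

Answer: 1.5000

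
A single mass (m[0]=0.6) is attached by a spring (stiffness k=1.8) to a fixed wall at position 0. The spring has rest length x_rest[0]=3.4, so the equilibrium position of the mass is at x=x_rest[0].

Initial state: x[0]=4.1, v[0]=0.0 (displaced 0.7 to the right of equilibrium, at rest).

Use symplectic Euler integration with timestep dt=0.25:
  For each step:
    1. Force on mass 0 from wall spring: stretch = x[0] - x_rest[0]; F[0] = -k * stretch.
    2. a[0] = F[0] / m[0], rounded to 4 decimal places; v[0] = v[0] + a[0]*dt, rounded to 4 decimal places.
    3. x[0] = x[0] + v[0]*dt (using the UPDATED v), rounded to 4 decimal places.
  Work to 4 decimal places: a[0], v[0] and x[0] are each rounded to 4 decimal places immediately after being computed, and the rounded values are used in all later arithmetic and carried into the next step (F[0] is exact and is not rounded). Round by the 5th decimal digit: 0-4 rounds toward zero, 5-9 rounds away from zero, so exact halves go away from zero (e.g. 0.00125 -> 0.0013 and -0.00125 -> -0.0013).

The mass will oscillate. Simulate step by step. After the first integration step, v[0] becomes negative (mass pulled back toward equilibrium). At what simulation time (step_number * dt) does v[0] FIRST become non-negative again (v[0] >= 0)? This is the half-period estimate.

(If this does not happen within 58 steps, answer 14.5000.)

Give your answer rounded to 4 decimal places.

Answer: 2.0000

Derivation:
Step 0: x=[4.1000] v=[0.0000]
Step 1: x=[3.9688] v=[-0.5250]
Step 2: x=[3.7309] v=[-0.9516]
Step 3: x=[3.4310] v=[-1.1998]
Step 4: x=[3.1252] v=[-1.2231]
Step 5: x=[2.8710] v=[-1.0170]
Step 6: x=[2.7159] v=[-0.6203]
Step 7: x=[2.6891] v=[-0.1072]
Step 8: x=[2.7956] v=[0.4260]
First v>=0 after going negative at step 8, time=2.0000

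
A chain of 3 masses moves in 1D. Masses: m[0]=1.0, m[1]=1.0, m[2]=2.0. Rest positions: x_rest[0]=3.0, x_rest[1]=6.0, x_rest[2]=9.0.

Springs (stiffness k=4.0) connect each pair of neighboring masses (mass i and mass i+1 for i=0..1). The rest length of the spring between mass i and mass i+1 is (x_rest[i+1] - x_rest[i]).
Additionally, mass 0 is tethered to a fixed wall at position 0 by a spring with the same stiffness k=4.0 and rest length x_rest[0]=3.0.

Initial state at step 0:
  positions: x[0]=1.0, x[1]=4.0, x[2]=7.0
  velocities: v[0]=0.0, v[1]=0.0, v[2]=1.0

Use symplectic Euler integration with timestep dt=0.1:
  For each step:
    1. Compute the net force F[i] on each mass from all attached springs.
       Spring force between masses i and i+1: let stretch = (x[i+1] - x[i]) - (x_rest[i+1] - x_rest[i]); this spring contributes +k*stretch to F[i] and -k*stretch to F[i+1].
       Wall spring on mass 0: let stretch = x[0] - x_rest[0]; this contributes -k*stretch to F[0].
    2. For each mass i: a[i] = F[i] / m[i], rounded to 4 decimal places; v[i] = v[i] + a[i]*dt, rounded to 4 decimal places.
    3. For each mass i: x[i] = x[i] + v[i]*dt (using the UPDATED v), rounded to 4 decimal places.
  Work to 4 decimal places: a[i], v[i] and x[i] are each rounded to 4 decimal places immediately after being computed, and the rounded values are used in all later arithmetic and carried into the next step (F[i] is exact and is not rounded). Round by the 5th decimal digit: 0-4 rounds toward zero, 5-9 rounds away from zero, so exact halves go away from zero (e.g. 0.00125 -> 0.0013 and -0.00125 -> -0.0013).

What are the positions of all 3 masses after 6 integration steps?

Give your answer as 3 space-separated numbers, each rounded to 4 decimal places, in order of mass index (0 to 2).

Step 0: x=[1.0000 4.0000 7.0000] v=[0.0000 0.0000 1.0000]
Step 1: x=[1.0800 4.0000 7.1000] v=[0.8000 0.0000 1.0000]
Step 2: x=[1.2336 4.0072 7.1980] v=[1.5360 0.0720 0.9800]
Step 3: x=[1.4488 4.0311 7.2922] v=[2.1520 0.2389 0.9418]
Step 4: x=[1.7093 4.0821 7.3812] v=[2.6054 0.5104 0.8896]
Step 5: x=[1.9964 4.1702 7.4642] v=[2.8708 0.8809 0.8298]
Step 6: x=[2.2906 4.3031 7.5413] v=[2.9418 1.3290 0.7710]

Answer: 2.2906 4.3031 7.5413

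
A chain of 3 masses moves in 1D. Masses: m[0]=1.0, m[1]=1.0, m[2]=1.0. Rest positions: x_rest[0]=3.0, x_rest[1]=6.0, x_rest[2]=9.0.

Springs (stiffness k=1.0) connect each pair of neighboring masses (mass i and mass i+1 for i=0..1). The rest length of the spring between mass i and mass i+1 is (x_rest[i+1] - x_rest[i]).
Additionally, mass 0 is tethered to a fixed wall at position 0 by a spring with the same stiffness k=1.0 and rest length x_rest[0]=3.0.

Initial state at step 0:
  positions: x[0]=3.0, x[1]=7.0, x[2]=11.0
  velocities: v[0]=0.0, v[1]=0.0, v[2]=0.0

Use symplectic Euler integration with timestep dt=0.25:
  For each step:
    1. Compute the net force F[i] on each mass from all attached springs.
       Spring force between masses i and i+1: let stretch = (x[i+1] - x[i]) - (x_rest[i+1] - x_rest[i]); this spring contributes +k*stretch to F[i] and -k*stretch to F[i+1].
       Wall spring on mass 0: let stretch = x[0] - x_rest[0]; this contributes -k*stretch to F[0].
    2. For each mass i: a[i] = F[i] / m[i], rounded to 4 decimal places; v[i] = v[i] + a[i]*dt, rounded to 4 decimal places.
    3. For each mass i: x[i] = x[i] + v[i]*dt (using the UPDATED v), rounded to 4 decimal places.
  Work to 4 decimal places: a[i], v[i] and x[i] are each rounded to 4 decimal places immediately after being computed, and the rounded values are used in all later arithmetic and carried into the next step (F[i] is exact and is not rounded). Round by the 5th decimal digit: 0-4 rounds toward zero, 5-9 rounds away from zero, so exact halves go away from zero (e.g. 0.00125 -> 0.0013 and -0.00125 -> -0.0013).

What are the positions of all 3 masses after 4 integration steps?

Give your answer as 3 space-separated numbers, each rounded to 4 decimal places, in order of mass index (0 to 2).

Step 0: x=[3.0000 7.0000 11.0000] v=[0.0000 0.0000 0.0000]
Step 1: x=[3.0625 7.0000 10.9375] v=[0.2500 0.0000 -0.2500]
Step 2: x=[3.1797 7.0000 10.8164] v=[0.4688 0.0000 -0.4844]
Step 3: x=[3.3370 6.9998 10.6443] v=[0.6290 -0.0010 -0.6885]
Step 4: x=[3.5146 6.9984 10.4319] v=[0.7105 -0.0056 -0.8496]

Answer: 3.5146 6.9984 10.4319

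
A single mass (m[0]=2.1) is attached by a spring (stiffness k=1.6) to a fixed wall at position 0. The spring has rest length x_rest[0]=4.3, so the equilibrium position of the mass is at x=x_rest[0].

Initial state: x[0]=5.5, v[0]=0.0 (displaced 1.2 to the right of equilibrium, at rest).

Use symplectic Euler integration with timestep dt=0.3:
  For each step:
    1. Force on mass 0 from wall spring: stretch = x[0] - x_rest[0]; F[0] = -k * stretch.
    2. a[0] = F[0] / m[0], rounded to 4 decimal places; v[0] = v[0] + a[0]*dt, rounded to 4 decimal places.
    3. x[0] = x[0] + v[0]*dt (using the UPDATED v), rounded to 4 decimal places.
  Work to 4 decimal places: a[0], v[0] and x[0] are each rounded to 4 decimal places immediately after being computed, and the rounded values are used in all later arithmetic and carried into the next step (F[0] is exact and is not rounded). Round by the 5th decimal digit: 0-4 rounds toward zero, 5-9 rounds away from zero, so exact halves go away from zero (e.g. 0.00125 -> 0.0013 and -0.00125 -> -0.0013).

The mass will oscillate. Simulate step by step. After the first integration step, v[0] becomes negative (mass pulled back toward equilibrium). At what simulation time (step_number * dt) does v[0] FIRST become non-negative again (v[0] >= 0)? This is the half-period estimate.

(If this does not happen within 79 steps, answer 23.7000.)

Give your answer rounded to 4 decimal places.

Answer: 3.6000

Derivation:
Step 0: x=[5.5000] v=[0.0000]
Step 1: x=[5.4177] v=[-0.2743]
Step 2: x=[5.2588] v=[-0.5298]
Step 3: x=[5.0341] v=[-0.7490]
Step 4: x=[4.7591] v=[-0.9168]
Step 5: x=[4.4526] v=[-1.0217]
Step 6: x=[4.1356] v=[-1.0566]
Step 7: x=[3.8299] v=[-1.0190]
Step 8: x=[3.5565] v=[-0.9115]
Step 9: x=[3.3340] v=[-0.7416]
Step 10: x=[3.1778] v=[-0.5208]
Step 11: x=[3.0985] v=[-0.2643]
Step 12: x=[3.1016] v=[0.0103]
First v>=0 after going negative at step 12, time=3.6000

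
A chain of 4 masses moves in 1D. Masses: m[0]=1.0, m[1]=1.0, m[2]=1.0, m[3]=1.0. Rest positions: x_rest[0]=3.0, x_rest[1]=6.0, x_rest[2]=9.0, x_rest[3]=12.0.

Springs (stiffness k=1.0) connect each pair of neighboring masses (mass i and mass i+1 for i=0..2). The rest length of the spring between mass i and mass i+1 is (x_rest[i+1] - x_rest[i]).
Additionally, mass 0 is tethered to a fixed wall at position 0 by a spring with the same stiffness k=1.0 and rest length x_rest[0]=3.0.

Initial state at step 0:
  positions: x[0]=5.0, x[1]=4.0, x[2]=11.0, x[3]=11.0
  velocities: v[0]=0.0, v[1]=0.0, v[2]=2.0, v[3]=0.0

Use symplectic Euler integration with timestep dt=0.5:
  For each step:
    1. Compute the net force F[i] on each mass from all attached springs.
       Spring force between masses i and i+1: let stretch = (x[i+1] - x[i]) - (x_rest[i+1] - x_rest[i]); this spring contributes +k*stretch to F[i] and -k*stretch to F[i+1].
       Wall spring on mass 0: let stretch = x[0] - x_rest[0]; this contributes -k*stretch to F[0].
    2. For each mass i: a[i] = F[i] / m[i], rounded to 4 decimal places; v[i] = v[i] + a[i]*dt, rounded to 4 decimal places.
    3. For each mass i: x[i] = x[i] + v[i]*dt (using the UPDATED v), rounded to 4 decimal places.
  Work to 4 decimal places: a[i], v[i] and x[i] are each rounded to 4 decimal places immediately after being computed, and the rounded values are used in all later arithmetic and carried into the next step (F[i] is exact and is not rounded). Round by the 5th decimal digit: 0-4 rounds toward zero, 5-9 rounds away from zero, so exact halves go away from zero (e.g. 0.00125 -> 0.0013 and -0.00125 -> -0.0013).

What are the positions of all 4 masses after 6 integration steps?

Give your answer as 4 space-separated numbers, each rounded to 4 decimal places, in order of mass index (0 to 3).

Step 0: x=[5.0000 4.0000 11.0000 11.0000] v=[0.0000 0.0000 2.0000 0.0000]
Step 1: x=[3.5000 6.0000 10.2500 11.7500] v=[-3.0000 4.0000 -1.5000 1.5000]
Step 2: x=[1.7500 8.4375 8.8125 12.8750] v=[-3.5000 4.8750 -2.8750 2.2500]
Step 3: x=[1.2344 9.2969 8.2969 13.7344] v=[-1.0313 1.7188 -1.0313 1.7188]
Step 4: x=[2.4258 7.8907 9.3907 13.9845] v=[2.3828 -2.8125 2.1875 0.5001]
Step 5: x=[4.3770 5.4932 11.2579 13.8361] v=[3.9024 -4.7950 3.7344 -0.2968]
Step 6: x=[5.5130 4.2578 12.3285 13.7932] v=[2.2720 -2.4708 2.1412 -0.0859]

Answer: 5.5130 4.2578 12.3285 13.7932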